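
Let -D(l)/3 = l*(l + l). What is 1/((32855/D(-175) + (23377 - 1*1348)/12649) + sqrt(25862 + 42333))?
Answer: -6891641672984250/300723918963192614291 + 4409922852562500*sqrt(68195)/300723918963192614291 ≈ 0.0038066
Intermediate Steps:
D(l) = -6*l**2 (D(l) = -3*l*(l + l) = -3*l*2*l = -6*l**2)
1/((32855/D(-175) + (23377 - 1*1348)/12649) + sqrt(25862 + 42333)) = 1/((32855/((-6*(-175)**2)) + (23377 - 1*1348)/12649) + sqrt(25862 + 42333)) = 1/((32855/((-6*30625)) + (23377 - 1348)*(1/12649)) + sqrt(68195)) = 1/((32855/(-183750) + 22029*(1/12649)) + sqrt(68195)) = 1/((32855*(-1/183750) + 3147/1807) + sqrt(68195)) = 1/((-6571/36750 + 3147/1807) + sqrt(68195)) = 1/(103778453/66407250 + sqrt(68195))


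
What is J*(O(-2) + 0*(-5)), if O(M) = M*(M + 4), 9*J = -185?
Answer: 740/9 ≈ 82.222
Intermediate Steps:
J = -185/9 (J = (1/9)*(-185) = -185/9 ≈ -20.556)
O(M) = M*(4 + M)
J*(O(-2) + 0*(-5)) = -185*(-2*(4 - 2) + 0*(-5))/9 = -185*(-2*2 + 0)/9 = -185*(-4 + 0)/9 = -185/9*(-4) = 740/9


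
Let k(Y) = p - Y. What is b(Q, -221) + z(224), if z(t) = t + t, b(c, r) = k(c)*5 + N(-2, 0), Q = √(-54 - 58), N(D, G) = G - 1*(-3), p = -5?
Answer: 426 - 20*I*√7 ≈ 426.0 - 52.915*I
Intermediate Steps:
N(D, G) = 3 + G (N(D, G) = G + 3 = 3 + G)
k(Y) = -5 - Y
Q = 4*I*√7 (Q = √(-112) = 4*I*√7 ≈ 10.583*I)
b(c, r) = -22 - 5*c (b(c, r) = (-5 - c)*5 + (3 + 0) = (-25 - 5*c) + 3 = -22 - 5*c)
z(t) = 2*t
b(Q, -221) + z(224) = (-22 - 20*I*√7) + 2*224 = (-22 - 20*I*√7) + 448 = 426 - 20*I*√7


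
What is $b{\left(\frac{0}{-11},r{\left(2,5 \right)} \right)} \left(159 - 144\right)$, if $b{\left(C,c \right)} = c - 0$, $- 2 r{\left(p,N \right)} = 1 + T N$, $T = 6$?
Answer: $- \frac{465}{2} \approx -232.5$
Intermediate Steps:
$r{\left(p,N \right)} = - \frac{1}{2} - 3 N$ ($r{\left(p,N \right)} = - \frac{1 + 6 N}{2} = - \frac{1}{2} - 3 N$)
$b{\left(C,c \right)} = c$ ($b{\left(C,c \right)} = c + 0 = c$)
$b{\left(\frac{0}{-11},r{\left(2,5 \right)} \right)} \left(159 - 144\right) = \left(- \frac{1}{2} - 15\right) \left(159 - 144\right) = - \frac{31 \left(159 - 144\right)}{2} = \left(- \frac{31}{2}\right) 15 = - \frac{465}{2}$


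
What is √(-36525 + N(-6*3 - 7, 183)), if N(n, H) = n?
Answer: 5*I*√1462 ≈ 191.18*I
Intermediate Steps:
√(-36525 + N(-6*3 - 7, 183)) = √(-36525 + (-6*3 - 7)) = √(-36525 + (-18 - 7)) = √(-36525 - 25) = √(-36550) = 5*I*√1462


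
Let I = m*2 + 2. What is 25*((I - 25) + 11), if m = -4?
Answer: -500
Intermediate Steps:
I = -6 (I = -4*2 + 2 = -8 + 2 = -6)
25*((I - 25) + 11) = 25*((-6 - 25) + 11) = 25*(-31 + 11) = 25*(-20) = -500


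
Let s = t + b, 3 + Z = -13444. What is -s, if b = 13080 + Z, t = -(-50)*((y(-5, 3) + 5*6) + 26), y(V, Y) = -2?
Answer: -2333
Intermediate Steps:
Z = -13447 (Z = -3 - 13444 = -13447)
t = 2700 (t = -(-50)*((-2 + 5*6) + 26) = -(-50)*((-2 + 30) + 26) = -(-50)*(28 + 26) = -(-50)*54 = -1*(-2700) = 2700)
b = -367 (b = 13080 - 13447 = -367)
s = 2333 (s = 2700 - 367 = 2333)
-s = -1*2333 = -2333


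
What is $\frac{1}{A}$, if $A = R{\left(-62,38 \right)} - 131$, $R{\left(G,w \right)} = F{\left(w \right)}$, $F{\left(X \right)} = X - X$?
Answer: $- \frac{1}{131} \approx -0.0076336$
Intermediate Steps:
$F{\left(X \right)} = 0$
$R{\left(G,w \right)} = 0$
$A = -131$ ($A = 0 - 131 = -131$)
$\frac{1}{A} = \frac{1}{-131} = - \frac{1}{131}$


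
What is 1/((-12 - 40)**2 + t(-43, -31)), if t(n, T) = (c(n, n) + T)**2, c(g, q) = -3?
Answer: 1/3860 ≈ 0.00025907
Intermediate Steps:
t(n, T) = (-3 + T)**2
1/((-12 - 40)**2 + t(-43, -31)) = 1/((-12 - 40)**2 + (-3 - 31)**2) = 1/((-52)**2 + (-34)**2) = 1/(2704 + 1156) = 1/3860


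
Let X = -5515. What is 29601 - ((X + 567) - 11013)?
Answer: 45562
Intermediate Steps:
29601 - ((X + 567) - 11013) = 29601 - ((-5515 + 567) - 11013) = 29601 - (-4948 - 11013) = 29601 - 1*(-15961) = 29601 + 15961 = 45562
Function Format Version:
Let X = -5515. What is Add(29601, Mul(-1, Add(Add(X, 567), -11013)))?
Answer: 45562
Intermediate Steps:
Add(29601, Mul(-1, Add(Add(X, 567), -11013))) = Add(29601, Mul(-1, Add(Add(-5515, 567), -11013))) = Add(29601, Mul(-1, Add(-4948, -11013))) = Add(29601, Mul(-1, -15961)) = Add(29601, 15961) = 45562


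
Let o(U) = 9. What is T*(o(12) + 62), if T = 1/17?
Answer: 71/17 ≈ 4.1765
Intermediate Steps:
T = 1/17 ≈ 0.058824
T*(o(12) + 62) = (9 + 62)/17 = (1/17)*71 = 71/17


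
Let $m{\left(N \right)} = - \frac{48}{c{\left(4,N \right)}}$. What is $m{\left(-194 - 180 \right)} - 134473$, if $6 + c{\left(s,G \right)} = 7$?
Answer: $-134521$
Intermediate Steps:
$c{\left(s,G \right)} = 1$ ($c{\left(s,G \right)} = -6 + 7 = 1$)
$m{\left(N \right)} = -48$ ($m{\left(N \right)} = - \frac{48}{1} = \left(-48\right) 1 = -48$)
$m{\left(-194 - 180 \right)} - 134473 = -48 - 134473 = -134521$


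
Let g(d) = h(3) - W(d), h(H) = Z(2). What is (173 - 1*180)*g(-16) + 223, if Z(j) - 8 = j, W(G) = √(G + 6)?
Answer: 153 + 7*I*√10 ≈ 153.0 + 22.136*I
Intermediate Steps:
W(G) = √(6 + G)
Z(j) = 8 + j
h(H) = 10 (h(H) = 8 + 2 = 10)
g(d) = 10 - √(6 + d)
(173 - 1*180)*g(-16) + 223 = (173 - 1*180)*(10 - √(6 - 16)) + 223 = (173 - 180)*(10 - √(-10)) + 223 = -7*(10 - I*√10) + 223 = (-70 + 7*I*√10) + 223 = 153 + 7*I*√10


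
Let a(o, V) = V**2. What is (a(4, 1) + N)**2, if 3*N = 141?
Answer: 2304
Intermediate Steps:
N = 47 (N = (1/3)*141 = 47)
(a(4, 1) + N)**2 = (1**2 + 47)**2 = (1 + 47)**2 = 48**2 = 2304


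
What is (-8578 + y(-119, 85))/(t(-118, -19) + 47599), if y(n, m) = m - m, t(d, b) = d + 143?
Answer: -4289/23812 ≈ -0.18012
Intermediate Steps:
t(d, b) = 143 + d
y(n, m) = 0
(-8578 + y(-119, 85))/(t(-118, -19) + 47599) = (-8578 + 0)/((143 - 118) + 47599) = -8578/(25 + 47599) = -8578/47624 = -8578*1/47624 = -4289/23812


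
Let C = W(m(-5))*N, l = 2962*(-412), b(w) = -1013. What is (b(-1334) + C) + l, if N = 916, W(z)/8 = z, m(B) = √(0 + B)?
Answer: -1221357 + 7328*I*√5 ≈ -1.2214e+6 + 16386.0*I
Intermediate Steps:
m(B) = √B
W(z) = 8*z
l = -1220344
C = 7328*I*√5 (C = (8*√(-5))*916 = (8*(I*√5))*916 = (8*I*√5)*916 = 7328*I*√5 ≈ 16386.0*I)
(b(-1334) + C) + l = (-1013 + 7328*I*√5) - 1220344 = -1221357 + 7328*I*√5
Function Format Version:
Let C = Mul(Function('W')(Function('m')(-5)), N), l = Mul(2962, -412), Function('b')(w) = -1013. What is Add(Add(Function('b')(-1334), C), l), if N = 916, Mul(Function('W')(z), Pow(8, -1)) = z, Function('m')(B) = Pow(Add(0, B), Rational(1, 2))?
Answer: Add(-1221357, Mul(7328, I, Pow(5, Rational(1, 2)))) ≈ Add(-1.2214e+6, Mul(16386., I))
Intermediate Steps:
Function('m')(B) = Pow(B, Rational(1, 2))
Function('W')(z) = Mul(8, z)
l = -1220344
C = Mul(7328, I, Pow(5, Rational(1, 2))) (C = Mul(Mul(8, Pow(-5, Rational(1, 2))), 916) = Mul(Mul(8, Mul(I, Pow(5, Rational(1, 2)))), 916) = Mul(Mul(8, I, Pow(5, Rational(1, 2))), 916) = Mul(7328, I, Pow(5, Rational(1, 2))) ≈ Mul(16386., I))
Add(Add(Function('b')(-1334), C), l) = Add(Add(-1013, Mul(7328, I, Pow(5, Rational(1, 2)))), -1220344) = Add(-1221357, Mul(7328, I, Pow(5, Rational(1, 2))))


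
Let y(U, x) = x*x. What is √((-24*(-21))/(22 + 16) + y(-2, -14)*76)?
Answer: 2*√1345561/19 ≈ 122.10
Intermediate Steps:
y(U, x) = x²
√((-24*(-21))/(22 + 16) + y(-2, -14)*76) = √((-24*(-21))/(22 + 16) + (-14)²*76) = √(504/38 + 196*76) = √(504*(1/38) + 14896) = √(252/19 + 14896) = √(283276/19) = 2*√1345561/19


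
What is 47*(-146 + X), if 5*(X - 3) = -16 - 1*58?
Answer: -37083/5 ≈ -7416.6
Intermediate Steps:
X = -59/5 (X = 3 + (-16 - 1*58)/5 = 3 + (-16 - 58)/5 = 3 + (⅕)*(-74) = 3 - 74/5 = -59/5 ≈ -11.800)
47*(-146 + X) = 47*(-146 - 59/5) = 47*(-789/5) = -37083/5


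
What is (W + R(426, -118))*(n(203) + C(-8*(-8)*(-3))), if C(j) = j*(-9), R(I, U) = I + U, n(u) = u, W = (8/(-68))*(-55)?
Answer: 10323126/17 ≈ 6.0724e+5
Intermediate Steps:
W = 110/17 (W = -1/68*8*(-55) = -2/17*(-55) = 110/17 ≈ 6.4706)
C(j) = -9*j
(W + R(426, -118))*(n(203) + C(-8*(-8)*(-3))) = (110/17 + (426 - 118))*(203 - 9*(-8*(-8))*(-3)) = (110/17 + 308)*(203 - 576*(-3)) = 5346*(203 - 9*(-192))/17 = 5346*(203 + 1728)/17 = (5346/17)*1931 = 10323126/17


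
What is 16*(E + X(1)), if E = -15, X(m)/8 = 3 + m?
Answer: 272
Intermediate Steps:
X(m) = 24 + 8*m (X(m) = 8*(3 + m) = 24 + 8*m)
16*(E + X(1)) = 16*(-15 + (24 + 8*1)) = 16*(-15 + (24 + 8)) = 16*(-15 + 32) = 16*17 = 272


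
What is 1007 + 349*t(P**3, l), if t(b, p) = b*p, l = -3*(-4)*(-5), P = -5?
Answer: 2618507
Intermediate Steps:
l = -60 (l = 12*(-5) = -60)
1007 + 349*t(P**3, l) = 1007 + 349*((-5)**3*(-60)) = 1007 + 349*(-125*(-60)) = 1007 + 349*7500 = 1007 + 2617500 = 2618507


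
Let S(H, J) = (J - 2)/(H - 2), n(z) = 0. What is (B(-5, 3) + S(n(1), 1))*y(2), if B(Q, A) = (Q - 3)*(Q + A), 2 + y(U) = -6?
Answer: -132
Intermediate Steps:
y(U) = -8 (y(U) = -2 - 6 = -8)
S(H, J) = (-2 + J)/(-2 + H)
B(Q, A) = (-3 + Q)*(A + Q)
(B(-5, 3) + S(n(1), 1))*y(2) = (((-5)² - 3*3 - 3*(-5) + 3*(-5)) + (-2 + 1)/(-2 + 0))*(-8) = ((25 - 9 + 15 - 15) - 1/(-2))*(-8) = (16 - ½*(-1))*(-8) = (16 + ½)*(-8) = (33/2)*(-8) = -132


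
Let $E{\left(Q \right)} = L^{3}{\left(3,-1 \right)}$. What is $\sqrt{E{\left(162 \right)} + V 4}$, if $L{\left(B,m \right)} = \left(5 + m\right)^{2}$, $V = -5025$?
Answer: $2 i \sqrt{4001} \approx 126.51 i$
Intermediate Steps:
$E{\left(Q \right)} = 4096$ ($E{\left(Q \right)} = \left(\left(5 - 1\right)^{2}\right)^{3} = \left(4^{2}\right)^{3} = 16^{3} = 4096$)
$\sqrt{E{\left(162 \right)} + V 4} = \sqrt{4096 - 20100} = \sqrt{-16004} = 2 i \sqrt{4001}$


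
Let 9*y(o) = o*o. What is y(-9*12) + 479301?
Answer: 480597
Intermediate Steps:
y(o) = o**2/9 (y(o) = (o*o)/9 = o**2/9)
y(-9*12) + 479301 = (-9*12)**2/9 + 479301 = (1/9)*(-108)**2 + 479301 = (1/9)*11664 + 479301 = 1296 + 479301 = 480597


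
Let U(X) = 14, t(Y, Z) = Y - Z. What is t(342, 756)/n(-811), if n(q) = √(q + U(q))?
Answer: 414*I*√797/797 ≈ 14.665*I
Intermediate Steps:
n(q) = √(14 + q) (n(q) = √(q + 14) = √(14 + q))
t(342, 756)/n(-811) = (342 - 1*756)/(√(14 - 811)) = (342 - 756)/(√(-797)) = -414*(-I*√797/797) = -(-414)*I*√797/797 = 414*I*√797/797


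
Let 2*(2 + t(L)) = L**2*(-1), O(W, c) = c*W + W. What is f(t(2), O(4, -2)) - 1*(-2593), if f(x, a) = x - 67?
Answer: 2522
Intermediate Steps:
O(W, c) = W + W*c (O(W, c) = W*c + W = W + W*c)
t(L) = -2 - L**2/2 (t(L) = -2 + (L**2*(-1))/2 = -2 + (-L**2)/2 = -2 - L**2/2)
f(x, a) = -67 + x
f(t(2), O(4, -2)) - 1*(-2593) = (-67 + (-2 - 1/2*2**2)) - 1*(-2593) = (-67 + (-2 - 1/2*4)) + 2593 = (-67 + (-2 - 2)) + 2593 = (-67 - 4) + 2593 = -71 + 2593 = 2522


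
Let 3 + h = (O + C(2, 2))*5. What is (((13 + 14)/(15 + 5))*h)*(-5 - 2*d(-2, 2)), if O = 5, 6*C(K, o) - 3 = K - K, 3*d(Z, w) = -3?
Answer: -3969/40 ≈ -99.225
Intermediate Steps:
d(Z, w) = -1 (d(Z, w) = (⅓)*(-3) = -1)
C(K, o) = ½ (C(K, o) = ½ + (K - K)/6 = ½ + (⅙)*0 = ½ + 0 = ½)
h = 49/2 (h = -3 + (5 + ½)*5 = -3 + (11/2)*5 = -3 + 55/2 = 49/2 ≈ 24.500)
(((13 + 14)/(15 + 5))*h)*(-5 - 2*d(-2, 2)) = (((13 + 14)/(15 + 5))*(49/2))*(-5 - 2*(-1)) = ((27/20)*(49/2))*(-5 + 2) = ((27*(1/20))*(49/2))*(-3) = ((27/20)*(49/2))*(-3) = (1323/40)*(-3) = -3969/40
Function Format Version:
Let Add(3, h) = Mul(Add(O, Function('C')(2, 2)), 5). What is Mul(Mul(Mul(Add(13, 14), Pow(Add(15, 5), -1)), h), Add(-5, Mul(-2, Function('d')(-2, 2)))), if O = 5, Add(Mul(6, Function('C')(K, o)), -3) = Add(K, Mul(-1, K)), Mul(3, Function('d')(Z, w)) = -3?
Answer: Rational(-3969, 40) ≈ -99.225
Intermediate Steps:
Function('d')(Z, w) = -1 (Function('d')(Z, w) = Mul(Rational(1, 3), -3) = -1)
Function('C')(K, o) = Rational(1, 2) (Function('C')(K, o) = Add(Rational(1, 2), Mul(Rational(1, 6), Add(K, Mul(-1, K)))) = Add(Rational(1, 2), Mul(Rational(1, 6), 0)) = Add(Rational(1, 2), 0) = Rational(1, 2))
h = Rational(49, 2) (h = Add(-3, Mul(Add(5, Rational(1, 2)), 5)) = Add(-3, Mul(Rational(11, 2), 5)) = Add(-3, Rational(55, 2)) = Rational(49, 2) ≈ 24.500)
Mul(Mul(Mul(Add(13, 14), Pow(Add(15, 5), -1)), h), Add(-5, Mul(-2, Function('d')(-2, 2)))) = Mul(Mul(Mul(Add(13, 14), Pow(Add(15, 5), -1)), Rational(49, 2)), Add(-5, Mul(-2, -1))) = Mul(Mul(Mul(27, Pow(20, -1)), Rational(49, 2)), Add(-5, 2)) = Mul(Mul(Mul(27, Rational(1, 20)), Rational(49, 2)), -3) = Mul(Mul(Rational(27, 20), Rational(49, 2)), -3) = Mul(Rational(1323, 40), -3) = Rational(-3969, 40)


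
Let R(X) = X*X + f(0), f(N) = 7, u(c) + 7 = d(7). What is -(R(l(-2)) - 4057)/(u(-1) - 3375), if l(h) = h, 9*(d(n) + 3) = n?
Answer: -18207/15229 ≈ -1.1955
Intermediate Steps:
d(n) = -3 + n/9
u(c) = -83/9 (u(c) = -7 + (-3 + (⅑)*7) = -7 + (-3 + 7/9) = -7 - 20/9 = -83/9)
R(X) = 7 + X² (R(X) = X*X + 7 = X² + 7 = 7 + X²)
-(R(l(-2)) - 4057)/(u(-1) - 3375) = -((7 + (-2)²) - 4057)/(-83/9 - 3375) = -((7 + 4) - 4057)/(-30458/9) = -(11 - 4057)*(-9)/30458 = -(-4046)*(-9)/30458 = -1*18207/15229 = -18207/15229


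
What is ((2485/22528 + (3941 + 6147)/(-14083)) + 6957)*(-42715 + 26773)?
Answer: -17591982997814589/158630912 ≈ -1.1090e+8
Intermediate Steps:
((2485/22528 + (3941 + 6147)/(-14083)) + 6957)*(-42715 + 26773) = ((2485*(1/22528) + 10088*(-1/14083)) + 6957)*(-15942) = ((2485/22528 - 10088/14083) + 6957)*(-15942) = (-192266209/317261824 + 6957)*(-15942) = (2206998243359/317261824)*(-15942) = -17591982997814589/158630912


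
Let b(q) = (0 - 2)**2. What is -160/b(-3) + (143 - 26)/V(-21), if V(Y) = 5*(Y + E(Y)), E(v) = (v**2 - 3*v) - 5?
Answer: -95483/2390 ≈ -39.951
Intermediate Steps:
E(v) = -5 + v**2 - 3*v
b(q) = 4 (b(q) = (-2)**2 = 4)
V(Y) = -25 - 10*Y + 5*Y**2 (V(Y) = 5*(Y + (-5 + Y**2 - 3*Y)) = 5*(-5 + Y**2 - 2*Y) = -25 - 10*Y + 5*Y**2)
-160/b(-3) + (143 - 26)/V(-21) = -160/4 + (143 - 26)/(-25 - 10*(-21) + 5*(-21)**2) = -160*1/4 + 117/(-25 + 210 + 5*441) = -40 + 117/(-25 + 210 + 2205) = -40 + 117/2390 = -95483/2390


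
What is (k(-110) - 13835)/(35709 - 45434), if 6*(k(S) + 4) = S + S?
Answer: 41627/29175 ≈ 1.4268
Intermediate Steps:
k(S) = -4 + S/3 (k(S) = -4 + (S + S)/6 = -4 + (2*S)/6 = -4 + S/3)
(k(-110) - 13835)/(35709 - 45434) = ((-4 + (1/3)*(-110)) - 13835)/(35709 - 45434) = ((-4 - 110/3) - 13835)/(-9725) = (-122/3 - 13835)*(-1/9725) = -41627/3*(-1/9725) = 41627/29175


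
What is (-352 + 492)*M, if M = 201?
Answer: 28140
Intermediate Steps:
(-352 + 492)*M = (-352 + 492)*201 = 140*201 = 28140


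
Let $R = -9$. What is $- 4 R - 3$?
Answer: $33$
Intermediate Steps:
$- 4 R - 3 = \left(-4\right) \left(-9\right) - 3 = 36 - 3 = 33$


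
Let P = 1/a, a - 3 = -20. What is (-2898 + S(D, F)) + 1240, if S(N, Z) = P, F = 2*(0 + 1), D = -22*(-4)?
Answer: -28187/17 ≈ -1658.1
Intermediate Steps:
a = -17 (a = 3 - 20 = -17)
D = 88
P = -1/17 (P = 1/(-17) = -1/17 ≈ -0.058824)
F = 2 (F = 2*1 = 2)
S(N, Z) = -1/17
(-2898 + S(D, F)) + 1240 = (-2898 - 1/17) + 1240 = -49267/17 + 1240 = -28187/17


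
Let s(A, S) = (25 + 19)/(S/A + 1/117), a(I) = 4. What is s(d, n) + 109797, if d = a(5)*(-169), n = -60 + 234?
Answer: 82982481/757 ≈ 1.0962e+5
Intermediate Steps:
n = 174
d = -676 (d = 4*(-169) = -676)
s(A, S) = 44/(1/117 + S/A) (s(A, S) = 44/(S/A + 1/117) = 44/(1/117 + S/A))
s(d, n) + 109797 = 5148*(-676)/(-676 + 117*174) + 109797 = 5148*(-676)/(-676 + 20358) + 109797 = 5148*(-676)/19682 + 109797 = 5148*(-676)*(1/19682) + 109797 = -133848/757 + 109797 = 82982481/757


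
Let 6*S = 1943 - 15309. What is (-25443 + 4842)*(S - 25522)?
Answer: 571670883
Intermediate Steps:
S = -6683/3 (S = (1943 - 15309)/6 = (⅙)*(-13366) = -6683/3 ≈ -2227.7)
(-25443 + 4842)*(S - 25522) = (-25443 + 4842)*(-6683/3 - 25522) = -20601*(-83249/3) = 571670883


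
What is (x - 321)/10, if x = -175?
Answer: -248/5 ≈ -49.600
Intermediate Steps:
(x - 321)/10 = (-175 - 321)/10 = (1/10)*(-496) = -248/5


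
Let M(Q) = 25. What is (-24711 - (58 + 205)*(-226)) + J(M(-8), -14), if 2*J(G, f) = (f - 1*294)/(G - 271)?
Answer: 4271498/123 ≈ 34728.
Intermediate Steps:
J(G, f) = (-294 + f)/(2*(-271 + G)) (J(G, f) = ((f - 1*294)/(G - 271))/2 = ((f - 294)/(-271 + G))/2 = ((-294 + f)/(-271 + G))/2 = (-294 + f)/(2*(-271 + G)))
(-24711 - (58 + 205)*(-226)) + J(M(-8), -14) = (-24711 - (58 + 205)*(-226)) + (-294 - 14)/(2*(-271 + 25)) = (-24711 - 263*(-226)) + (½)*(-308)/(-246) = (-24711 - 1*(-59438)) + (½)*(-1/246)*(-308) = (-24711 + 59438) + 77/123 = 34727 + 77/123 = 4271498/123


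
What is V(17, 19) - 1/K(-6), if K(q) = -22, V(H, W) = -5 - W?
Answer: -527/22 ≈ -23.955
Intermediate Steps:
V(17, 19) - 1/K(-6) = (-5 - 1*19) - 1/(-22) = (-5 - 19) - 1*(-1/22) = -24 + 1/22 = -527/22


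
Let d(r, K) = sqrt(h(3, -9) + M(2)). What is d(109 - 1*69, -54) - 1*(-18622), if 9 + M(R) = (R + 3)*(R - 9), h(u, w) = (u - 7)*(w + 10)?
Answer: 18622 + 4*I*sqrt(3) ≈ 18622.0 + 6.9282*I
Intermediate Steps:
h(u, w) = (-7 + u)*(10 + w)
M(R) = -9 + (-9 + R)*(3 + R) (M(R) = -9 + (R + 3)*(R - 9) = -9 + (3 + R)*(-9 + R) = -9 + (-9 + R)*(3 + R))
d(r, K) = 4*I*sqrt(3) (d(r, K) = sqrt((-70 - 7*(-9) + 10*3 + 3*(-9)) + (-36 + 2**2 - 6*2)) = sqrt((-70 + 63 + 30 - 27) + (-36 + 4 - 12)) = sqrt(-4 - 44) = sqrt(-48) = 4*I*sqrt(3))
d(109 - 1*69, -54) - 1*(-18622) = 4*I*sqrt(3) - 1*(-18622) = 4*I*sqrt(3) + 18622 = 18622 + 4*I*sqrt(3)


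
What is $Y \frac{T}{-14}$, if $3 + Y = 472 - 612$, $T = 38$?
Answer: $\frac{2717}{7} \approx 388.14$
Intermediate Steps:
$Y = -143$ ($Y = -3 + \left(472 - 612\right) = -3 - 140 = -143$)
$Y \frac{T}{-14} = - 143 \frac{38}{-14} = - 143 \cdot 38 \left(- \frac{1}{14}\right) = \left(-143\right) \left(- \frac{19}{7}\right) = \frac{2717}{7}$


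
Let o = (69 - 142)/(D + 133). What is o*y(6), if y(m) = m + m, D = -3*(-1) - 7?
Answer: -292/43 ≈ -6.7907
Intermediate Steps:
D = -4 (D = 3 - 7 = -4)
y(m) = 2*m
o = -73/129 (o = (69 - 142)/(-4 + 133) = -73/129 ≈ -0.56589)
o*y(6) = -146*6/129 = -73/129*12 = -292/43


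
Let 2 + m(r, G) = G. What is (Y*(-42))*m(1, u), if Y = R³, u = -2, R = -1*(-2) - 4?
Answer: -1344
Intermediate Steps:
R = -2 (R = 2 - 4 = -2)
m(r, G) = -2 + G
Y = -8 (Y = (-2)³ = -8)
(Y*(-42))*m(1, u) = (-8*(-42))*(-2 - 2) = 336*(-4) = -1344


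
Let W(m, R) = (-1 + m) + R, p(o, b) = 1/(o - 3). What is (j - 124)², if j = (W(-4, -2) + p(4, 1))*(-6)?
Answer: 7744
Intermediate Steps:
p(o, b) = 1/(-3 + o)
W(m, R) = -1 + R + m
j = 36 (j = ((-1 - 2 - 4) + 1/(-3 + 4))*(-6) = (-7 + 1/1)*(-6) = (-7 + 1)*(-6) = -6*(-6) = 36)
(j - 124)² = (36 - 124)² = (-88)² = 7744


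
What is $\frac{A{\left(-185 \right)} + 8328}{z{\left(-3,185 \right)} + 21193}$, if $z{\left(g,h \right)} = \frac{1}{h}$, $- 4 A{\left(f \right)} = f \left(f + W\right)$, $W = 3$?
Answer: $- \frac{33115}{7841412} \approx -0.0042231$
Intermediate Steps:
$A{\left(f \right)} = - \frac{f \left(3 + f\right)}{4}$ ($A{\left(f \right)} = - \frac{f \left(f + 3\right)}{4} = - \frac{f \left(3 + f\right)}{4}$)
$\frac{A{\left(-185 \right)} + 8328}{z{\left(-3,185 \right)} + 21193} = \frac{\left(- \frac{1}{4}\right) \left(-185\right) \left(3 - 185\right) + 8328}{\frac{1}{185} + 21193} = \frac{\left(- \frac{1}{4}\right) \left(-185\right) \left(-182\right) + 8328}{\frac{1}{185} + 21193} = \frac{- \frac{16835}{2} + 8328}{\frac{3920706}{185}} = \left(- \frac{179}{2}\right) \frac{185}{3920706} = - \frac{33115}{7841412}$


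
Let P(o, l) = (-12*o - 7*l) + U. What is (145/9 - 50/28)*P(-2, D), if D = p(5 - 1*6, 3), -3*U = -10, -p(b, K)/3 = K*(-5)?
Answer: -1557715/378 ≈ -4120.9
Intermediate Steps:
p(b, K) = 15*K (p(b, K) = -3*K*(-5) = -(-15)*K = 15*K)
U = 10/3 (U = -1/3*(-10) = 10/3 ≈ 3.3333)
D = 45 (D = 15*3 = 45)
P(o, l) = 10/3 - 12*o - 7*l (P(o, l) = (-12*o - 7*l) + 10/3 = 10/3 - 12*o - 7*l)
(145/9 - 50/28)*P(-2, D) = (145/9 - 50/28)*(10/3 - 12*(-2) - 7*45) = (145*(1/9) - 50*1/28)*(10/3 + 24 - 315) = (145/9 - 25/14)*(-863/3) = (1805/126)*(-863/3) = -1557715/378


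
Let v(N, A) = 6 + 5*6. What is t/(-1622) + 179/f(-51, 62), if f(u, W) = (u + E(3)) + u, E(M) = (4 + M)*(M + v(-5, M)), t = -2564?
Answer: 364391/138681 ≈ 2.6275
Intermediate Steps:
v(N, A) = 36 (v(N, A) = 6 + 30 = 36)
E(M) = (4 + M)*(36 + M) (E(M) = (4 + M)*(M + 36) = (4 + M)*(36 + M))
f(u, W) = 273 + 2*u (f(u, W) = (u + (144 + 3**2 + 40*3)) + u = (u + (144 + 9 + 120)) + u = (u + 273) + u = (273 + u) + u = 273 + 2*u)
t/(-1622) + 179/f(-51, 62) = -2564/(-1622) + 179/(273 + 2*(-51)) = -2564*(-1/1622) + 179/(273 - 102) = 1282/811 + 179/171 = 364391/138681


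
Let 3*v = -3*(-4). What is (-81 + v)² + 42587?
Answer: 48516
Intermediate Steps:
v = 4 (v = (-3*(-4))/3 = (⅓)*12 = 4)
(-81 + v)² + 42587 = (-81 + 4)² + 42587 = (-77)² + 42587 = 5929 + 42587 = 48516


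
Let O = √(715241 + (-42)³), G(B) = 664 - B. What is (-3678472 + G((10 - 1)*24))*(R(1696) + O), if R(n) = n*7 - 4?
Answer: -43650788832 - 3678024*√641153 ≈ -4.6596e+10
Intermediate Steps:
R(n) = -4 + 7*n (R(n) = 7*n - 4 = -4 + 7*n)
O = √641153 (O = √(715241 - 74088) = √641153 ≈ 800.72)
(-3678472 + G((10 - 1)*24))*(R(1696) + O) = (-3678472 + (664 - (10 - 1)*24))*((-4 + 7*1696) + √641153) = (-3678472 + (664 - 9*24))*((-4 + 11872) + √641153) = (-3678472 + (664 - 1*216))*(11868 + √641153) = (-3678472 + (664 - 216))*(11868 + √641153) = (-3678472 + 448)*(11868 + √641153) = -3678024*(11868 + √641153) = -43650788832 - 3678024*√641153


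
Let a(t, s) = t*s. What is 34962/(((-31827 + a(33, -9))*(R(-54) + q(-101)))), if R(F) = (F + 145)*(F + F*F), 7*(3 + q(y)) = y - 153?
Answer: -40789/9759372926 ≈ -4.1795e-6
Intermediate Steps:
q(y) = -174/7 + y/7 (q(y) = -3 + (y - 153)/7 = -3 + (-153 + y)/7 = -3 + (-153/7 + y/7) = -174/7 + y/7)
R(F) = (145 + F)*(F + F**2)
a(t, s) = s*t
34962/(((-31827 + a(33, -9))*(R(-54) + q(-101)))) = 34962/(((-31827 - 9*33)*(-54*(145 + (-54)**2 + 146*(-54)) + (-174/7 + (1/7)*(-101))))) = 34962/(((-31827 - 297)*(-54*(145 + 2916 - 7884) + (-174/7 - 101/7)))) = 34962/((-32124*(-54*(-4823) - 275/7))) = 34962/((-32124*(260442 - 275/7))) = 34962/((-32124*1822819/7)) = 34962/(-58556237556/7) = 34962*(-7/58556237556) = -40789/9759372926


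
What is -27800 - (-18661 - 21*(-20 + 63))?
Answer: -8236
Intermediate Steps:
-27800 - (-18661 - 21*(-20 + 63)) = -27800 - (-18661 - 21*43) = -27800 - (-18661 - 1*903) = -27800 - (-18661 - 903) = -27800 - 1*(-19564) = -27800 + 19564 = -8236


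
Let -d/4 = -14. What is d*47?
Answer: 2632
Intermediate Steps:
d = 56 (d = -4*(-14) = 56)
d*47 = 56*47 = 2632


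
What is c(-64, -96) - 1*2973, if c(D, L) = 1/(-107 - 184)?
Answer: -865144/291 ≈ -2973.0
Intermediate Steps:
c(D, L) = -1/291 (c(D, L) = 1/(-291) = -1/291)
c(-64, -96) - 1*2973 = -1/291 - 1*2973 = -1/291 - 2973 = -865144/291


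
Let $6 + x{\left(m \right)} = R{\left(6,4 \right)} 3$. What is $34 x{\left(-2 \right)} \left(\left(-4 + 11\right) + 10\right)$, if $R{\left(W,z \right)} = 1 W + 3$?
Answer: $12138$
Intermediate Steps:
$R{\left(W,z \right)} = 3 + W$ ($R{\left(W,z \right)} = W + 3 = 3 + W$)
$x{\left(m \right)} = 21$ ($x{\left(m \right)} = -6 + \left(3 + 6\right) 3 = -6 + 9 \cdot 3 = -6 + 27 = 21$)
$34 x{\left(-2 \right)} \left(\left(-4 + 11\right) + 10\right) = 34 \cdot 21 \left(\left(-4 + 11\right) + 10\right) = 714 \left(7 + 10\right) = 714 \cdot 17 = 12138$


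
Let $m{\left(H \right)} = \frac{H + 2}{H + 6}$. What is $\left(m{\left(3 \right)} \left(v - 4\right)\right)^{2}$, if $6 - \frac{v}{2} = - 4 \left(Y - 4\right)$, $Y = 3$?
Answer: $0$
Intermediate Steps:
$v = 4$ ($v = 12 - 2 \left(- 4 \left(3 - 4\right)\right) = 12 - 2 \left(\left(-4\right) \left(-1\right)\right) = 12 - 8 = 4$)
$m{\left(H \right)} = \frac{2 + H}{6 + H}$
$\left(m{\left(3 \right)} \left(v - 4\right)\right)^{2} = \left(\frac{2 + 3}{6 + 3} \left(4 - 4\right)\right)^{2} = \left(\frac{1}{9} \cdot 5 \cdot 0\right)^{2} = \left(\frac{5}{9} \cdot 0\right)^{2} = 0^{2} = 0$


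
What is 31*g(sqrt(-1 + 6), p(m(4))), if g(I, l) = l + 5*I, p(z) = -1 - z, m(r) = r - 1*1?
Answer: -124 + 155*sqrt(5) ≈ 222.59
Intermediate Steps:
m(r) = -1 + r (m(r) = r - 1 = -1 + r)
31*g(sqrt(-1 + 6), p(m(4))) = 31*((-1 - (-1 + 4)) + 5*sqrt(-1 + 6)) = 31*((-1 - 1*3) + 5*sqrt(5)) = 31*((-1 - 3) + 5*sqrt(5)) = 31*(-4 + 5*sqrt(5)) = -124 + 155*sqrt(5)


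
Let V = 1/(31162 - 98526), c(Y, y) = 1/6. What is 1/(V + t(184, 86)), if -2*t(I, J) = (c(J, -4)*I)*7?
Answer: -202092/21691211 ≈ -0.0093168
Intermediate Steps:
c(Y, y) = ⅙
V = -1/67364 (V = 1/(-67364) = -1/67364 ≈ -1.4845e-5)
t(I, J) = -7*I/12 (t(I, J) = -I/6*7/2 = -7*I/12)
1/(V + t(184, 86)) = 1/(-1/67364 - 7/12*184) = 1/(-1/67364 - 322/3) = 1/(-21691211/202092) = -202092/21691211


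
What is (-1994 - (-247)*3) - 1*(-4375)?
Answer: 3122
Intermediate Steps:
(-1994 - (-247)*3) - 1*(-4375) = (-1994 - 1*(-741)) + 4375 = (-1994 + 741) + 4375 = -1253 + 4375 = 3122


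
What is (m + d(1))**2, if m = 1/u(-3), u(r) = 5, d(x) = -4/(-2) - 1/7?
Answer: 5184/1225 ≈ 4.2318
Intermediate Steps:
d(x) = 13/7 (d(x) = -4*(-1/2) - 1*1/7 = 2 - 1/7 = 13/7)
m = 1/5 ≈ 0.20000
(m + d(1))**2 = (1/5 + 13/7)**2 = (72/35)**2 = 5184/1225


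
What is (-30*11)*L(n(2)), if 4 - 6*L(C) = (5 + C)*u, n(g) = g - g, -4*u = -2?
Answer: -165/2 ≈ -82.500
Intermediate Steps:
u = 1/2 (u = -1/4*(-2) = 1/2 ≈ 0.50000)
n(g) = 0
L(C) = 1/4 - C/12 (L(C) = 2/3 - (5 + C)/(6*2) = 2/3 - (5/2 + C/2)/6 = 2/3 + (-5/12 - C/12) = 1/4 - C/12)
(-30*11)*L(n(2)) = (-30*11)*(1/4 - 1/12*0) = -330*(1/4 + 0) = -330*1/4 = -165/2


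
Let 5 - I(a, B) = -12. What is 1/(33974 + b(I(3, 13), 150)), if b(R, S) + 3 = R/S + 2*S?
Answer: 150/5140667 ≈ 2.9179e-5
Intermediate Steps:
I(a, B) = 17 (I(a, B) = 5 - 1*(-12) = 5 + 12 = 17)
b(R, S) = -3 + 2*S + R/S (b(R, S) = -3 + (R/S + 2*S) = -3 + (2*S + R/S) = -3 + 2*S + R/S)
1/(33974 + b(I(3, 13), 150)) = 1/(33974 + (-3 + 2*150 + 17/150)) = 1/(33974 + (-3 + 300 + 17*(1/150))) = 1/(33974 + (-3 + 300 + 17/150)) = 1/(33974 + 44567/150) = 1/(5140667/150) = 150/5140667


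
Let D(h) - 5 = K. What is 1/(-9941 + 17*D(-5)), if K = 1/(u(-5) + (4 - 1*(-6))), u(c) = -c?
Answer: -15/147823 ≈ -0.00010147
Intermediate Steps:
K = 1/15 (K = 1/(-1*(-5) + (4 - 1*(-6))) = 1/(5 + (4 + 6)) = 1/(5 + 10) = 1/15 ≈ 0.066667)
D(h) = 76/15 (D(h) = 5 + 1/15 = 76/15)
1/(-9941 + 17*D(-5)) = 1/(-9941 + 17*(76/15)) = 1/(-9941 + 1292/15) = 1/(-147823/15) = -15/147823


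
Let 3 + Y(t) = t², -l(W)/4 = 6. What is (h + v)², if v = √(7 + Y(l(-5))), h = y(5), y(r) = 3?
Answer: 589 + 12*√145 ≈ 733.50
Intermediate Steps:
l(W) = -24 (l(W) = -4*6 = -24)
Y(t) = -3 + t²
h = 3
v = 2*√145 (v = √(7 + (-3 + (-24)²)) = √(7 + (-3 + 576)) = √(7 + 573) = √580 = 2*√145 ≈ 24.083)
(h + v)² = (3 + 2*√145)²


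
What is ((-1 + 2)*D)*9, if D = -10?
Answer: -90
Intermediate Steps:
((-1 + 2)*D)*9 = ((-1 + 2)*(-10))*9 = (1*(-10))*9 = -10*9 = -90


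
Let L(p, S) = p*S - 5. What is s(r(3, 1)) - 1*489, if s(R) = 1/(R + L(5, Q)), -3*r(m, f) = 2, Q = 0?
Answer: -8316/17 ≈ -489.18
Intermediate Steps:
r(m, f) = -⅔ (r(m, f) = -⅓*2 = -⅔)
L(p, S) = -5 + S*p (L(p, S) = S*p - 5 = -5 + S*p)
s(R) = 1/(-5 + R) (s(R) = 1/(R + (-5 + 0*5)) = 1/(R + (-5 + 0)) = 1/(R - 5) = 1/(-5 + R))
s(r(3, 1)) - 1*489 = 1/(-5 - ⅔) - 1*489 = 1/(-17/3) - 489 = -3/17 - 489 = -8316/17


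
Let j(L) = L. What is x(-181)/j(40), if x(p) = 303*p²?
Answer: 9926583/40 ≈ 2.4816e+5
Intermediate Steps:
x(-181)/j(40) = (303*(-181)²)/40 = (303*32761)*(1/40) = 9926583*(1/40) = 9926583/40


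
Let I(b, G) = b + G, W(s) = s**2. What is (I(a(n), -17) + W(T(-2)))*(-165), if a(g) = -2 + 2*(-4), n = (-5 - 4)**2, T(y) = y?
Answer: 3795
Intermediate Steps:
n = 81 (n = (-9)**2 = 81)
a(g) = -10 (a(g) = -2 - 8 = -10)
I(b, G) = G + b
(I(a(n), -17) + W(T(-2)))*(-165) = ((-17 - 10) + (-2)**2)*(-165) = (-27 + 4)*(-165) = -23*(-165) = 3795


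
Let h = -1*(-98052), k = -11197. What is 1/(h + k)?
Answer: 1/86855 ≈ 1.1513e-5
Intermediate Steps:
h = 98052
1/(h + k) = 1/(98052 - 11197) = 1/86855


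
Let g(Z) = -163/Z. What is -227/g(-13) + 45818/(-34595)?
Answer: -109558179/5638985 ≈ -19.429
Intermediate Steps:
-227/g(-13) + 45818/(-34595) = -227/((-163/(-13))) + 45818/(-34595) = -227/((-163*(-1/13))) + 45818*(-1/34595) = -227/163/13 - 45818/34595 = -227*13/163 - 45818/34595 = -2951/163 - 45818/34595 = -109558179/5638985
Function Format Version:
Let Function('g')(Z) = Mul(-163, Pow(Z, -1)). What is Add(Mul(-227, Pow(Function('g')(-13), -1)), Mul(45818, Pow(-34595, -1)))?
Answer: Rational(-109558179, 5638985) ≈ -19.429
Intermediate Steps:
Add(Mul(-227, Pow(Function('g')(-13), -1)), Mul(45818, Pow(-34595, -1))) = Add(Mul(-227, Pow(Mul(-163, Pow(-13, -1)), -1)), Mul(45818, Pow(-34595, -1))) = Add(Mul(-227, Pow(Mul(-163, Rational(-1, 13)), -1)), Mul(45818, Rational(-1, 34595))) = Add(Mul(-227, Pow(Rational(163, 13), -1)), Rational(-45818, 34595)) = Add(Mul(-227, Rational(13, 163)), Rational(-45818, 34595)) = Add(Rational(-2951, 163), Rational(-45818, 34595)) = Rational(-109558179, 5638985)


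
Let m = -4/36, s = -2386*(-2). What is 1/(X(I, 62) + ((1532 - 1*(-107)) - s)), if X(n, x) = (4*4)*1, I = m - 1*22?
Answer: -1/3117 ≈ -0.00032082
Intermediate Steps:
s = 4772
m = -⅑ (m = -4*1/36 = -⅑ ≈ -0.11111)
I = -199/9 (I = -⅑ - 1*22 = -⅑ - 22 = -199/9 ≈ -22.111)
X(n, x) = 16 (X(n, x) = 16*1 = 16)
1/(X(I, 62) + ((1532 - 1*(-107)) - s)) = 1/(16 + ((1532 - 1*(-107)) - 1*4772)) = 1/(16 + ((1532 + 107) - 4772)) = 1/(16 + (1639 - 4772)) = 1/(16 - 3133) = 1/(-3117) = -1/3117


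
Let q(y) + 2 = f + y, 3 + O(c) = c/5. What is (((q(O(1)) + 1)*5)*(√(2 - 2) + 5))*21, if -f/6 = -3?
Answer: 7455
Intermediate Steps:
f = 18 (f = -6*(-3) = 18)
O(c) = -3 + c/5
q(y) = 16 + y (q(y) = -2 + (18 + y) = 16 + y)
(((q(O(1)) + 1)*5)*(√(2 - 2) + 5))*21 = ((((16 + (-3 + (⅕)*1)) + 1)*5)*(√(2 - 2) + 5))*21 = ((((16 + (-3 + ⅕)) + 1)*5)*(√0 + 5))*21 = ((((16 - 14/5) + 1)*5)*(0 + 5))*21 = (((66/5 + 1)*5)*5)*21 = (((71/5)*5)*5)*21 = (71*5)*21 = 355*21 = 7455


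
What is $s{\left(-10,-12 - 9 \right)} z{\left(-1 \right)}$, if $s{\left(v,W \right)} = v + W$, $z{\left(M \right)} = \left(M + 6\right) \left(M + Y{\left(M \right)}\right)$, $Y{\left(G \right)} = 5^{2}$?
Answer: $-3720$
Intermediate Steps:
$Y{\left(G \right)} = 25$
$z{\left(M \right)} = \left(6 + M\right) \left(25 + M\right)$ ($z{\left(M \right)} = \left(M + 6\right) \left(M + 25\right) = \left(6 + M\right) \left(25 + M\right)$)
$s{\left(v,W \right)} = W + v$
$s{\left(-10,-12 - 9 \right)} z{\left(-1 \right)} = \left(\left(-12 - 9\right) - 10\right) \left(150 + \left(-1\right)^{2} + 31 \left(-1\right)\right) = \left(\left(-12 - 9\right) - 10\right) \left(150 + 1 - 31\right) = \left(-21 - 10\right) 120 = \left(-31\right) 120 = -3720$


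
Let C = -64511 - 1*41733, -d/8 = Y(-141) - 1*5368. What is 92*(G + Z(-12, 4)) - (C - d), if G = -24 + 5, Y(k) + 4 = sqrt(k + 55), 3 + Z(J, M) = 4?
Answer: 147564 - 8*I*sqrt(86) ≈ 1.4756e+5 - 74.189*I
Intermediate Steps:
Z(J, M) = 1 (Z(J, M) = -3 + 4 = 1)
Y(k) = -4 + sqrt(55 + k) (Y(k) = -4 + sqrt(k + 55) = -4 + sqrt(55 + k))
G = -19
d = 42976 - 8*I*sqrt(86) (d = -8*((-4 + sqrt(55 - 141)) - 1*5368) = -8*((-4 + sqrt(-86)) - 5368) = -8*((-4 + I*sqrt(86)) - 5368) = -8*(-5372 + I*sqrt(86)) = 42976 - 8*I*sqrt(86) ≈ 42976.0 - 74.189*I)
C = -106244 (C = -64511 - 41733 = -106244)
92*(G + Z(-12, 4)) - (C - d) = 92*(-19 + 1) - (-106244 - (42976 - 8*I*sqrt(86))) = 92*(-18) - (-106244 + (-42976 + 8*I*sqrt(86))) = -1656 - (-149220 + 8*I*sqrt(86)) = -1656 + (149220 - 8*I*sqrt(86)) = 147564 - 8*I*sqrt(86)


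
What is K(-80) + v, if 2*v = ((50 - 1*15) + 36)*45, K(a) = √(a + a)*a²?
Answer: 3195/2 + 25600*I*√10 ≈ 1597.5 + 80954.0*I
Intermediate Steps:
K(a) = √2*a^(5/2) (K(a) = √(2*a)*a² = (√2*√a)*a² = √2*a^(5/2))
v = 3195/2 (v = (((50 - 1*15) + 36)*45)/2 = (((50 - 15) + 36)*45)/2 = ((35 + 36)*45)/2 = (71*45)/2 = (½)*3195 = 3195/2 ≈ 1597.5)
K(-80) + v = √2*(-80)^(5/2) + 3195/2 = √2*(25600*I*√5) + 3195/2 = 25600*I*√10 + 3195/2 = 3195/2 + 25600*I*√10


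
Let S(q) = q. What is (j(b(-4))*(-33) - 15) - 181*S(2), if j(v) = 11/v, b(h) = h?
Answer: -1145/4 ≈ -286.25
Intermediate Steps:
(j(b(-4))*(-33) - 15) - 181*S(2) = ((11/(-4))*(-33) - 15) - 181*2 = ((11*(-¼))*(-33) - 15) - 362 = (-11/4*(-33) - 15) - 362 = (363/4 - 15) - 362 = 303/4 - 362 = -1145/4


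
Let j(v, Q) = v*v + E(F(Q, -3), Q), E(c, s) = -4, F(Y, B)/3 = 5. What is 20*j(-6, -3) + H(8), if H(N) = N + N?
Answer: 656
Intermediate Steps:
F(Y, B) = 15 (F(Y, B) = 3*5 = 15)
H(N) = 2*N
j(v, Q) = -4 + v² (j(v, Q) = v*v - 4 = v² - 4 = -4 + v²)
20*j(-6, -3) + H(8) = 20*(-4 + (-6)²) + 2*8 = 20*(-4 + 36) + 16 = 20*32 + 16 = 640 + 16 = 656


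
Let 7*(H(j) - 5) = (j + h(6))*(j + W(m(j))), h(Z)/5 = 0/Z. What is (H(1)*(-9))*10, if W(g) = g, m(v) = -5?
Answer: -2790/7 ≈ -398.57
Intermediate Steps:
h(Z) = 0 (h(Z) = 5*(0/Z) = 5*0 = 0)
H(j) = 5 + j*(-5 + j)/7 (H(j) = 5 + ((j + 0)*(j - 5))/7 = 5 + (j*(-5 + j))/7 = 5 + j*(-5 + j)/7)
(H(1)*(-9))*10 = ((5 - 5/7*1 + (⅐)*1²)*(-9))*10 = ((5 - 5/7 + (⅐)*1)*(-9))*10 = ((5 - 5/7 + ⅐)*(-9))*10 = ((31/7)*(-9))*10 = -279/7*10 = -2790/7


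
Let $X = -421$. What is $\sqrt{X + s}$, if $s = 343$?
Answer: $i \sqrt{78} \approx 8.8318 i$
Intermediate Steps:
$\sqrt{X + s} = \sqrt{-421 + 343} = \sqrt{-78} = i \sqrt{78}$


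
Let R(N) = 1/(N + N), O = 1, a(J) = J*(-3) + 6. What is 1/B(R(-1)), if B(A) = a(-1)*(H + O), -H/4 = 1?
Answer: -1/27 ≈ -0.037037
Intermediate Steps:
a(J) = 6 - 3*J (a(J) = -3*J + 6 = 6 - 3*J)
H = -4 (H = -4*1 = -4)
R(N) = 1/(2*N)
B(A) = -27 (B(A) = (6 - 3*(-1))*(-4 + 1) = (6 + 3)*(-3) = 9*(-3) = -27)
1/B(R(-1)) = 1/(-27) = -1/27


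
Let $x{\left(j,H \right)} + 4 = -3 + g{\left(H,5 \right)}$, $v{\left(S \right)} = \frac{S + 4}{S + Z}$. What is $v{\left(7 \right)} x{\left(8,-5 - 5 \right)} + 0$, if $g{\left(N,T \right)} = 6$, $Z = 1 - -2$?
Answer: $- \frac{11}{10} \approx -1.1$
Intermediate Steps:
$Z = 3$ ($Z = 1 + 2 = 3$)
$v{\left(S \right)} = \frac{4 + S}{3 + S}$ ($v{\left(S \right)} = \frac{S + 4}{S + 3} = \frac{4 + S}{3 + S}$)
$x{\left(j,H \right)} = -1$ ($x{\left(j,H \right)} = -4 + \left(-3 + 6\right) = -4 + 3 = -1$)
$v{\left(7 \right)} x{\left(8,-5 - 5 \right)} + 0 = \frac{4 + 7}{3 + 7} \left(-1\right) + 0 = \frac{1}{10} \cdot 11 \left(-1\right) + 0 = \frac{11}{10} \left(-1\right) + 0 = - \frac{11}{10} + 0 = - \frac{11}{10}$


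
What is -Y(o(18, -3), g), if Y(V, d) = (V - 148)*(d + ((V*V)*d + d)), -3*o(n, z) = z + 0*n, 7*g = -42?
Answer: -2646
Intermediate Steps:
g = -6 (g = (⅐)*(-42) = -6)
o(n, z) = -z/3 (o(n, z) = -(z + 0*n)/3 = -(z + 0)/3 = -z/3)
Y(V, d) = (-148 + V)*(2*d + d*V²) (Y(V, d) = (-148 + V)*(d + (V²*d + d)) = (-148 + V)*(d + (d*V² + d)) = (-148 + V)*(d + (d + d*V²)) = (-148 + V)*(2*d + d*V²))
-Y(o(18, -3), g) = -(-6)*(-296 + (-⅓*(-3))³ - 148*(-⅓*(-3))² + 2*(-⅓*(-3))) = -(-6)*(-296 + 1³ - 148*1² + 2*1) = -(-6)*(-296 + 1 - 148*1 + 2) = -(-6)*(-296 + 1 - 148 + 2) = -(-6)*(-441) = -1*2646 = -2646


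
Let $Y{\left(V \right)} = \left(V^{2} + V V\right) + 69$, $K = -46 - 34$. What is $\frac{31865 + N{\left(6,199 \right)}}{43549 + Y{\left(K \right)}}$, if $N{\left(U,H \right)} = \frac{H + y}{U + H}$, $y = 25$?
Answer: $\frac{6532549}{11565690} \approx 0.56482$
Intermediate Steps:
$K = -80$ ($K = -46 - 34 = -80$)
$Y{\left(V \right)} = 69 + 2 V^{2}$ ($Y{\left(V \right)} = \left(V^{2} + V^{2}\right) + 69 = 2 V^{2} + 69 = 69 + 2 V^{2}$)
$N{\left(U,H \right)} = \frac{25 + H}{H + U}$ ($N{\left(U,H \right)} = \frac{H + 25}{U + H} = \frac{25 + H}{H + U}$)
$\frac{31865 + N{\left(6,199 \right)}}{43549 + Y{\left(K \right)}} = \frac{31865 + \frac{25 + 199}{199 + 6}}{43549 + \left(69 + 2 \left(-80\right)^{2}\right)} = \frac{31865 + \frac{1}{205} \cdot 224}{43549 + \left(69 + 2 \cdot 6400\right)} = \frac{31865 + \frac{1}{205} \cdot 224}{43549 + \left(69 + 12800\right)} = \frac{31865 + \frac{224}{205}}{43549 + 12869} = \frac{6532549}{205 \cdot 56418} = \frac{6532549}{205} \cdot \frac{1}{56418} = \frac{6532549}{11565690}$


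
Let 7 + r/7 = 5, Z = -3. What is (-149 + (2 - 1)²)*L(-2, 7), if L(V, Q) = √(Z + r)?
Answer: -148*I*√17 ≈ -610.22*I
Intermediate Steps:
r = -14 (r = -49 + 7*5 = -49 + 35 = -14)
L(V, Q) = I*√17 (L(V, Q) = √(-3 - 14) = √(-17) = I*√17)
(-149 + (2 - 1)²)*L(-2, 7) = (-149 + (2 - 1)²)*(I*√17) = (-149 + 1²)*(I*√17) = (-149 + 1)*(I*√17) = -148*I*√17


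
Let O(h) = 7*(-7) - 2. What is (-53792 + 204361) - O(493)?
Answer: 150620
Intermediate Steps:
O(h) = -51 (O(h) = -49 - 2 = -51)
(-53792 + 204361) - O(493) = (-53792 + 204361) - 1*(-51) = 150569 + 51 = 150620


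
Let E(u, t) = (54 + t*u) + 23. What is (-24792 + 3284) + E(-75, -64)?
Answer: -16631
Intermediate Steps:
E(u, t) = 77 + t*u
(-24792 + 3284) + E(-75, -64) = (-24792 + 3284) + (77 - 64*(-75)) = -21508 + (77 + 4800) = -21508 + 4877 = -16631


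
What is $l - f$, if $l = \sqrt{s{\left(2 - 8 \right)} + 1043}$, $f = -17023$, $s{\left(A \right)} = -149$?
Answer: $17023 + \sqrt{894} \approx 17053.0$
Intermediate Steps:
$l = \sqrt{894}$ ($l = \sqrt{-149 + 1043} = \sqrt{894} \approx 29.9$)
$l - f = \sqrt{894} - -17023 = \sqrt{894} + 17023 = 17023 + \sqrt{894}$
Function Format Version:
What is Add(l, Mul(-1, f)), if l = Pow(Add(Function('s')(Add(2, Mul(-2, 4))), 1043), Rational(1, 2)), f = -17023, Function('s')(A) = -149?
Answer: Add(17023, Pow(894, Rational(1, 2))) ≈ 17053.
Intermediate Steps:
l = Pow(894, Rational(1, 2)) (l = Pow(Add(-149, 1043), Rational(1, 2)) = Pow(894, Rational(1, 2)) ≈ 29.900)
Add(l, Mul(-1, f)) = Add(Pow(894, Rational(1, 2)), Mul(-1, -17023)) = Add(Pow(894, Rational(1, 2)), 17023) = Add(17023, Pow(894, Rational(1, 2)))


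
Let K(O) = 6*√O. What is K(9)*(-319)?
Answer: -5742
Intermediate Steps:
K(9)*(-319) = (6*√9)*(-319) = (6*3)*(-319) = 18*(-319) = -5742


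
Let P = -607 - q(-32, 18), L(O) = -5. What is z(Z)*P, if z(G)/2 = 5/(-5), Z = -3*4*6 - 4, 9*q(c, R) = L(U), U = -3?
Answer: 10916/9 ≈ 1212.9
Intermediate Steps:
q(c, R) = -5/9 (q(c, R) = (⅑)*(-5) = -5/9)
Z = -76 (Z = -12*6 - 4 = -72 - 4 = -76)
P = -5458/9 (P = -607 - 1*(-5/9) = -607 + 5/9 = -5458/9 ≈ -606.44)
z(G) = -2 (z(G) = 2*(5/(-5)) = 2*(5*(-⅕)) = 2*(-1) = -2)
z(Z)*P = -2*(-5458/9) = 10916/9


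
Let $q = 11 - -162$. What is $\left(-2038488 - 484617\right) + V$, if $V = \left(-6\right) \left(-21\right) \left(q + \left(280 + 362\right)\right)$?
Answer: $-2420415$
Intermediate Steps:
$q = 173$ ($q = 11 + 162 = 173$)
$V = 102690$ ($V = \left(-6\right) \left(-21\right) \left(173 + \left(280 + 362\right)\right) = 126 \left(173 + 642\right) = 126 \cdot 815 = 102690$)
$\left(-2038488 - 484617\right) + V = \left(-2038488 - 484617\right) + 102690 = -2523105 + 102690 = -2420415$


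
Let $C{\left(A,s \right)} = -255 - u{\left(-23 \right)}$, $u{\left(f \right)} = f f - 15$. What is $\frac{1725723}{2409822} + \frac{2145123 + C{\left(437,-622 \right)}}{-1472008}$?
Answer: $- \frac{72978705089}{98535479516} \approx -0.74063$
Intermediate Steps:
$u{\left(f \right)} = -15 + f^{2}$ ($u{\left(f \right)} = f^{2} - 15 = -15 + f^{2}$)
$C{\left(A,s \right)} = -769$ ($C{\left(A,s \right)} = -255 - \left(-15 + \left(-23\right)^{2}\right) = -255 - \left(-15 + 529\right) = -255 - 514 = -769$)
$\frac{1725723}{2409822} + \frac{2145123 + C{\left(437,-622 \right)}}{-1472008} = \frac{1725723}{2409822} + \frac{2145123 - 769}{-1472008} = 1725723 \cdot \frac{1}{2409822} + 2144354 \left(- \frac{1}{1472008}\right) = \frac{191747}{267758} - \frac{1072177}{736004} = - \frac{72978705089}{98535479516}$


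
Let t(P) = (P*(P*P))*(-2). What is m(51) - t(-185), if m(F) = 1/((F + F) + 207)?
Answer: -3912944249/309 ≈ -1.2663e+7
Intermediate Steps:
t(P) = -2*P³ (t(P) = (P*P²)*(-2) = P³*(-2) = -2*P³)
m(F) = 1/(207 + 2*F) (m(F) = 1/(2*F + 207) = 1/(207 + 2*F))
m(51) - t(-185) = 1/(207 + 2*51) - (-2)*(-185)³ = 1/(207 + 102) - (-2)*(-6331625) = 1/309 - 1*12663250 = 1/309 - 12663250 = -3912944249/309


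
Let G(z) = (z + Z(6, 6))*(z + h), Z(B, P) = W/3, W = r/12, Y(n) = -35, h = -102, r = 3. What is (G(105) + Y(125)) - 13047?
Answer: -51067/4 ≈ -12767.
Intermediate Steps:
W = 1/4 (W = 3/12 = 3*(1/12) = 1/4 ≈ 0.25000)
Z(B, P) = 1/12 (Z(B, P) = (1/4)/3 = (1/4)*(1/3) = 1/12)
G(z) = (-102 + z)*(1/12 + z) (G(z) = (z + 1/12)*(z - 102) = (1/12 + z)*(-102 + z) = (-102 + z)*(1/12 + z))
(G(105) + Y(125)) - 13047 = ((-17/2 + 105**2 - 1223/12*105) - 35) - 13047 = ((-17/2 + 11025 - 42805/4) - 35) - 13047 = (1261/4 - 35) - 13047 = 1121/4 - 13047 = -51067/4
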